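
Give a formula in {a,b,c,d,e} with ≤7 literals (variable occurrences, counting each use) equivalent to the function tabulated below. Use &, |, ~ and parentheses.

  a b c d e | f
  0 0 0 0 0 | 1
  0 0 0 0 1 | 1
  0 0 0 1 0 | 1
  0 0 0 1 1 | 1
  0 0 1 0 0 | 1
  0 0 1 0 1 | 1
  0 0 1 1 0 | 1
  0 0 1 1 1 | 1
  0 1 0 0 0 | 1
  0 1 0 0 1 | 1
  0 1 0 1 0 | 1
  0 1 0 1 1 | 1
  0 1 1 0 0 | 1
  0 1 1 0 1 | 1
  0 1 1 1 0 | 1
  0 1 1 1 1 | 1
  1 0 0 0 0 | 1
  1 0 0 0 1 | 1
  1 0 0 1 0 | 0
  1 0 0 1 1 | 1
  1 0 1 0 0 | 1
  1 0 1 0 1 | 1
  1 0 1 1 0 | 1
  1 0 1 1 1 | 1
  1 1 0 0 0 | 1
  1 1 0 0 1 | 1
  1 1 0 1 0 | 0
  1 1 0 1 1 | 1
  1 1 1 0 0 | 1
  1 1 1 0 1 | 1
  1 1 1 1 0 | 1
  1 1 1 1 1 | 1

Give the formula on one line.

((((e | c) & d) | ~d) | ~a)

  (e | c) = 01011111010111110101111101011111
  ((e | c) & d) = 00010011000100110001001100010011
  ~d = 11001100110011001100110011001100
  (((e | c) & d) | ~d) = 11011111110111111101111111011111
  ~a = 11111111111111110000000000000000
  ((((e | c) & d) | ~d) | ~a) = 11111111111111111101111111011111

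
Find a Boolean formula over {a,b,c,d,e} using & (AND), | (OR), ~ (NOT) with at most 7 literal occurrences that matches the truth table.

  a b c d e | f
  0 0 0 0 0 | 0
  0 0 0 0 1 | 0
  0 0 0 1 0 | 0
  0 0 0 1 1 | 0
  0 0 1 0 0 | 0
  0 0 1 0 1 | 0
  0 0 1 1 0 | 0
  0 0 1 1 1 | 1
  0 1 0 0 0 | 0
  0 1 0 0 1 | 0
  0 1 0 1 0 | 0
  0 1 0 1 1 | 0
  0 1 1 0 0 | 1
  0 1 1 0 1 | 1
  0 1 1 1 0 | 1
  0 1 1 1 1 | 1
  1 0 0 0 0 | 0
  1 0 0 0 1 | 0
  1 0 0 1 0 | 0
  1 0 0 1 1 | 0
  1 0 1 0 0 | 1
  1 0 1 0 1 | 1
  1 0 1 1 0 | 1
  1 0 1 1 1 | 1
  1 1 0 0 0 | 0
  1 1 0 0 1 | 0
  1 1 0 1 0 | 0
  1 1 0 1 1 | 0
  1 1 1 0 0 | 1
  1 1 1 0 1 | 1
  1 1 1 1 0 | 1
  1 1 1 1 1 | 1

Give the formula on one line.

  (b | a) = 00000000111111111111111111111111
  (e & d) = 00010001000100010001000100010001
  ((e & d) | b) = 00010001111111110001000111111111
  ((b | a) | ((e & d) | b)) = 00010001111111111111111111111111
  (((b | a) | ((e & d) | b)) & c) = 00000001000011110000111100001111

(((b | a) | ((e & d) | b)) & c)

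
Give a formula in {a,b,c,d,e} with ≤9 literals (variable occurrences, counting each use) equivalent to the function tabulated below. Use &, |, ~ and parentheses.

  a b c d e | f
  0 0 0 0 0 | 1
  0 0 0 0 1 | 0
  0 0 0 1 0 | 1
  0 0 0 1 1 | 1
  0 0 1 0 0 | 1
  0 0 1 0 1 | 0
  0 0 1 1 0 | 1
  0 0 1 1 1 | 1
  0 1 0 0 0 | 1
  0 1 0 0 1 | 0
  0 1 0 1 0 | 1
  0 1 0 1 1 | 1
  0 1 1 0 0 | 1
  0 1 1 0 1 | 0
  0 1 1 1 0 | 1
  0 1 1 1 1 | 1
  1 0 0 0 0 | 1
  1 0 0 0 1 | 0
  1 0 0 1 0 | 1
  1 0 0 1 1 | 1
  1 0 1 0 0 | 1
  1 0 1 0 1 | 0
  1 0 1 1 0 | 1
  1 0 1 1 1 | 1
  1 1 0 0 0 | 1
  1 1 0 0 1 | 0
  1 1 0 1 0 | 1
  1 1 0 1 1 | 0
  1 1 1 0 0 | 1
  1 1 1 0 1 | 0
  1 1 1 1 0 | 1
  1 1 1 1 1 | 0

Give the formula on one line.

((d & (~a | ~b)) | (((~b & a) & d) | ~e))

  ~a = 11111111111111110000000000000000
  ~b = 11111111000000001111111100000000
  (~a | ~b) = 11111111111111111111111100000000
  (d & (~a | ~b)) = 00110011001100110011001100000000
  (~b & a) = 00000000000000001111111100000000
  ((~b & a) & d) = 00000000000000000011001100000000
  ~e = 10101010101010101010101010101010
  (((~b & a) & d) | ~e) = 10101010101010101011101110101010
  ((d & (~a | ~b)) | (((~b & a) & d) | ~e)) = 10111011101110111011101110101010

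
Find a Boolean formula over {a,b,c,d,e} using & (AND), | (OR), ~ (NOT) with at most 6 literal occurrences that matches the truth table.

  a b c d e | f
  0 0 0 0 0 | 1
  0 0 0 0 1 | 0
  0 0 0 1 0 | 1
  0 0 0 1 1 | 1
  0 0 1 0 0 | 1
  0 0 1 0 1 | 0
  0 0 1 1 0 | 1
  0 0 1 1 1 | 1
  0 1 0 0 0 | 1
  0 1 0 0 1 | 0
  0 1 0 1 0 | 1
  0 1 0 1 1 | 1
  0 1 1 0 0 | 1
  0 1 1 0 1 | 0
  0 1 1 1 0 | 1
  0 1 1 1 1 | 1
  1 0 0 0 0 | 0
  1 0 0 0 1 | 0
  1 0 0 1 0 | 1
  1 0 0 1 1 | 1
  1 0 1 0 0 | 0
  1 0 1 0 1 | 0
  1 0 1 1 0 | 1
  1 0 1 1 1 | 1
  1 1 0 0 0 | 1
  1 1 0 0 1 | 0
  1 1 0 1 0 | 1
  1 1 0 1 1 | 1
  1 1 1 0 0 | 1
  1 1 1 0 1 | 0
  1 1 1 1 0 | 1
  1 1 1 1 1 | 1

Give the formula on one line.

  ~e = 10101010101010101010101010101010
  (~e | d) = 10111011101110111011101110111011
  (d | b) = 00110011111111110011001111111111
  ~d = 11001100110011001100110011001100
  ~a = 11111111111111110000000000000000
  (~d & ~a) = 11001100110011000000000000000000
  ((d | b) | (~d & ~a)) = 11111111111111110011001111111111
  ((~e | d) & ((d | b) | (~d & ~a))) = 10111011101110110011001110111011

((~e | d) & ((d | b) | (~d & ~a)))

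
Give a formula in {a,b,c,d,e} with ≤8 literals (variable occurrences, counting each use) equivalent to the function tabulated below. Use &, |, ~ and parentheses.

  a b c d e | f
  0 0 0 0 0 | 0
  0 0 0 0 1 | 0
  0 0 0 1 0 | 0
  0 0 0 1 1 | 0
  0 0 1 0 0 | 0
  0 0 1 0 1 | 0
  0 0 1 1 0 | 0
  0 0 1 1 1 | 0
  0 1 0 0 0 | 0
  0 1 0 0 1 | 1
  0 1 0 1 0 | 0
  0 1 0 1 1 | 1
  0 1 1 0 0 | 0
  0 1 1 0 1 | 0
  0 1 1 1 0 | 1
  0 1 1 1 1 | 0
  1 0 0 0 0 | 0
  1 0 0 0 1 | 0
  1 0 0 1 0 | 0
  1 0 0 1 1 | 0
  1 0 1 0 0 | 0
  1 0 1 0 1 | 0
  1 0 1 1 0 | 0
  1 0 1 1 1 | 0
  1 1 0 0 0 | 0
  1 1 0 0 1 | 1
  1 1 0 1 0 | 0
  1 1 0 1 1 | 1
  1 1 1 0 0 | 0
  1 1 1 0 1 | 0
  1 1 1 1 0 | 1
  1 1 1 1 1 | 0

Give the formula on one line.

(((~c & e) | ((c & ~e) & d)) & b)

  ~c = 11110000111100001111000011110000
  (~c & e) = 01010000010100000101000001010000
  ~e = 10101010101010101010101010101010
  (c & ~e) = 00001010000010100000101000001010
  ((c & ~e) & d) = 00000010000000100000001000000010
  ((~c & e) | ((c & ~e) & d)) = 01010010010100100101001001010010
  (((~c & e) | ((c & ~e) & d)) & b) = 00000000010100100000000001010010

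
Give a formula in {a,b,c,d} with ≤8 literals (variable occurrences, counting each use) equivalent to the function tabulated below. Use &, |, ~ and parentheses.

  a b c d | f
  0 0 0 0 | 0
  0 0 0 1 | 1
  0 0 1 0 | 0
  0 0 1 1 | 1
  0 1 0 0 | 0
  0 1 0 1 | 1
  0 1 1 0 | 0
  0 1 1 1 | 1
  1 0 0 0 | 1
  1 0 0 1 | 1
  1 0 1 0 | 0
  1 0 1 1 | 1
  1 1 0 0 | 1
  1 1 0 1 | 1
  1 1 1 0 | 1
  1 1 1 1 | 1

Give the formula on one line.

((a & ~c) | ((a & b) | d))

  ~c = 1100110011001100
  (a & ~c) = 0000000011001100
  (a & b) = 0000000000001111
  ((a & b) | d) = 0101010101011111
  ((a & ~c) | ((a & b) | d)) = 0101010111011111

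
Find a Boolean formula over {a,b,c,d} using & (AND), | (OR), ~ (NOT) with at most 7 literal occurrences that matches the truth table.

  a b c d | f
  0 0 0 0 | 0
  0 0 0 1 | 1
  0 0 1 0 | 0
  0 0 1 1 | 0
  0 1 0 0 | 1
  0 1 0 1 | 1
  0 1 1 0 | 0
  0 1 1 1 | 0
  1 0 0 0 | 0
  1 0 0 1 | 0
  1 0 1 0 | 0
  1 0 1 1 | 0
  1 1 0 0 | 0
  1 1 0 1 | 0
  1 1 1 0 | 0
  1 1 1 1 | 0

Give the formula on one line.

((d | b) & (~c & ~a))

  (d | b) = 0101111101011111
  ~c = 1100110011001100
  ~a = 1111111100000000
  (~c & ~a) = 1100110000000000
  ((d | b) & (~c & ~a)) = 0100110000000000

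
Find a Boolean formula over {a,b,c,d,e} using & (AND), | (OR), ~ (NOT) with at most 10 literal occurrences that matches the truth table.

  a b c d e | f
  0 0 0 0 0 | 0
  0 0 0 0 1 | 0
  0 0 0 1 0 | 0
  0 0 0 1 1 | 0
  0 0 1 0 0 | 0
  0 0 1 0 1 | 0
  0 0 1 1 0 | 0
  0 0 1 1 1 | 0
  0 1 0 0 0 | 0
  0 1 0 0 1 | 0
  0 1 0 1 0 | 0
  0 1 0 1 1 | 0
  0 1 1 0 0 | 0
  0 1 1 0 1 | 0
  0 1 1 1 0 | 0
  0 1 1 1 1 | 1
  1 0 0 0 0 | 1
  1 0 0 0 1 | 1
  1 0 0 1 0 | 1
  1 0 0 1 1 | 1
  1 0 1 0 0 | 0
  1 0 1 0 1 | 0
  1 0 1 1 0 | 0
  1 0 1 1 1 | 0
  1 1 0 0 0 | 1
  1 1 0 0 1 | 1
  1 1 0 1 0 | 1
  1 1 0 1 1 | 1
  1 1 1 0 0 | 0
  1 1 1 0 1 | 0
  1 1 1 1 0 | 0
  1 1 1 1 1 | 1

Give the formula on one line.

  ~c = 11110000111100001111000011110000
  (~c & a) = 00000000000000001111000011110000
  ~b = 11111111000000001111111100000000
  (d | ~b) = 11111111001100111111111100110011
  (a & (d | ~b)) = 00000000000000001111111100110011
  ((a & (d | ~b)) | c) = 00001111000011111111111100111111
  (e & ((a & (d | ~b)) | c)) = 00000101000001010101010100010101
  (d & b) = 00000000001100110000000000110011
  ((e & ((a & (d | ~b)) | c)) & (d & b)) = 00000000000000010000000000010001
  ((~c & a) | ((e & ((a & (d | ~b)) | c)) & (d & b))) = 00000000000000011111000011110001

((~c & a) | ((e & ((a & (d | ~b)) | c)) & (d & b)))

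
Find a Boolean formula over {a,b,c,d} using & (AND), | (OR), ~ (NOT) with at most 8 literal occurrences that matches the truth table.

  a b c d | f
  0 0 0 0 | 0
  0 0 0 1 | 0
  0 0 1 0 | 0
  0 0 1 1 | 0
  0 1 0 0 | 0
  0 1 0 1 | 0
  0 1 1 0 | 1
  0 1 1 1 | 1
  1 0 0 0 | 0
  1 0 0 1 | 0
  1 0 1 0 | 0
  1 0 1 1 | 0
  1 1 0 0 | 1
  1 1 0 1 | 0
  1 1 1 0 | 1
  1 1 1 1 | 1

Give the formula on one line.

  ~d = 1010101010101010
  (~d | c) = 1011101110111011
  (b & (~d | c)) = 0000101100001011
  (c | a) = 0011001111111111
  ((b & (~d | c)) & (c | a)) = 0000001100001011

((b & (~d | c)) & (c | a))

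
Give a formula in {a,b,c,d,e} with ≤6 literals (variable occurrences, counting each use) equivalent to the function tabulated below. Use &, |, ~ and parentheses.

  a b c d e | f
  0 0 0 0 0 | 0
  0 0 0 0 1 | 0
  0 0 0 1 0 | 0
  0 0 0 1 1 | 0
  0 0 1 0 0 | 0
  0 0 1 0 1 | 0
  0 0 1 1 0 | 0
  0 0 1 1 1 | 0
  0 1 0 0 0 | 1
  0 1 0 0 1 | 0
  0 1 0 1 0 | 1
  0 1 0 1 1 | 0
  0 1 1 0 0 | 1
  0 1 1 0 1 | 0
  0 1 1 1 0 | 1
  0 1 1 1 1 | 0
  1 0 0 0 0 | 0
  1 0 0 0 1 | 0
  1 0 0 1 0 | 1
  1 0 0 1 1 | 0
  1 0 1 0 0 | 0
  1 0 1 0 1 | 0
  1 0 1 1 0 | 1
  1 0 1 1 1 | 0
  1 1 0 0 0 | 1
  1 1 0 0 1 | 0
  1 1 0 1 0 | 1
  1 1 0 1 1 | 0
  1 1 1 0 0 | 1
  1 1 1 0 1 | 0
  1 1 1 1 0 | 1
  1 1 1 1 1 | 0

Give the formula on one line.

  (a & d) = 00000000000000000011001100110011
  ((a & d) | b) = 00000000111111110011001111111111
  (e | ((a & d) | b)) = 01010101111111110111011111111111
  ~e = 10101010101010101010101010101010
  ((e | ((a & d) | b)) & ~e) = 00000000101010100010001010101010

((e | ((a & d) | b)) & ~e)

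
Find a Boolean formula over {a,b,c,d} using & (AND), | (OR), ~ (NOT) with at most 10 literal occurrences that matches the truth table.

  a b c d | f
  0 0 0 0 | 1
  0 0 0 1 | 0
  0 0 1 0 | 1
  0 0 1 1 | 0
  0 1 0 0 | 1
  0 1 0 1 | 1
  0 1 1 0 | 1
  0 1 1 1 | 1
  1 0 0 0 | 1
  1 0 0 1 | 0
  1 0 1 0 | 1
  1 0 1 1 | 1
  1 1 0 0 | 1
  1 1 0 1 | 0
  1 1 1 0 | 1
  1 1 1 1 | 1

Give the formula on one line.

  ~a = 1111111100000000
  (~a | c) = 1111111100110011
  (b & (~a | c)) = 0000111100000011
  (c | ~a) = 1111111100110011
  ~c = 1100110011001100
  (~c | d) = 1101110111011101
  (a & (~c | d)) = 0000000011011101
  ((c | ~a) & (a & (~c | d))) = 0000000000010001
  ~d = 1010101010101010
  (((c | ~a) & (a & (~c | d))) | ~d) = 1010101010111011
  ((b & (~a | c)) | (((c | ~a) & (a & (~c | d))) | ~d)) = 1010111110111011

((b & (~a | c)) | (((c | ~a) & (a & (~c | d))) | ~d))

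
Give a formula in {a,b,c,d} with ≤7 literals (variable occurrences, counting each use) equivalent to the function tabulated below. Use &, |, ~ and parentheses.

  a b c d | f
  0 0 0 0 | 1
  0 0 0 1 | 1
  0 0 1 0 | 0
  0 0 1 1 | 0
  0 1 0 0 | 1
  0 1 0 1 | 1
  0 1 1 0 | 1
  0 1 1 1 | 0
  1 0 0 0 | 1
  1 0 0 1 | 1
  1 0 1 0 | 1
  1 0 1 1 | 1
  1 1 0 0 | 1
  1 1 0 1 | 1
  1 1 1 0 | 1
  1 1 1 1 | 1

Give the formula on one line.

  ~d = 1010101010101010
  (b & ~d) = 0000101000001010
  ~c = 1100110011001100
  (~c | a) = 1100110011111111
  ((b & ~d) | (~c | a)) = 1100111011111111

((b & ~d) | (~c | a))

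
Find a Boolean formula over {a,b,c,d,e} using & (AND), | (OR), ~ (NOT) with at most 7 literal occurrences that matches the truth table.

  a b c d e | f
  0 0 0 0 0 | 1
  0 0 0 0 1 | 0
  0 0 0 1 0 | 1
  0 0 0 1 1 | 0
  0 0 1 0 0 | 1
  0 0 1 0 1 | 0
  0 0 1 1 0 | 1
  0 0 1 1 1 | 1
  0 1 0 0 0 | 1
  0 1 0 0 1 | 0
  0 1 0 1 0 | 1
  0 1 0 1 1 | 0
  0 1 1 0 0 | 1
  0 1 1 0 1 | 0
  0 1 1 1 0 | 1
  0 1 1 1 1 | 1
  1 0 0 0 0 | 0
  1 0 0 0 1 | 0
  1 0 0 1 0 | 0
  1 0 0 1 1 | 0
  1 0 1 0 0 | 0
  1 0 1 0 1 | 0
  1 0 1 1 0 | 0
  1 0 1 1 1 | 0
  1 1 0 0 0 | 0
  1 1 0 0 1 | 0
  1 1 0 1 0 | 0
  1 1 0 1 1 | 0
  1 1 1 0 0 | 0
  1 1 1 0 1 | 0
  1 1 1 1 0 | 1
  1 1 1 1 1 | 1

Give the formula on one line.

(((b | ~c) | ~a) & ((d & c) | (~e & ~a)))

  ~c = 11110000111100001111000011110000
  (b | ~c) = 11110000111111111111000011111111
  ~a = 11111111111111110000000000000000
  ((b | ~c) | ~a) = 11111111111111111111000011111111
  (d & c) = 00000011000000110000001100000011
  ~e = 10101010101010101010101010101010
  (~e & ~a) = 10101010101010100000000000000000
  ((d & c) | (~e & ~a)) = 10101011101010110000001100000011
  (((b | ~c) | ~a) & ((d & c) | (~e & ~a))) = 10101011101010110000000000000011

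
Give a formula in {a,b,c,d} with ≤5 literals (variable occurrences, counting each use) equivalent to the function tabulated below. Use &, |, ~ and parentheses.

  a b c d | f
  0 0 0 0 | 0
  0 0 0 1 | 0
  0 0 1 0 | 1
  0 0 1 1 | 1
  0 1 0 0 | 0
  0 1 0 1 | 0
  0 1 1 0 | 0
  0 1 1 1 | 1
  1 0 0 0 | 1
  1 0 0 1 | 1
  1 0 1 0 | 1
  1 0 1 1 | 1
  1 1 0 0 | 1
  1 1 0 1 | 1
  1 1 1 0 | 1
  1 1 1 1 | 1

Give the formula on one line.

  (c | a) = 0011001111111111
  ~b = 1111000011110000
  (d | ~b) = 1111010111110101
  ((d | ~b) | a) = 1111010111111111
  ((c | a) & ((d | ~b) | a)) = 0011000111111111

((c | a) & ((d | ~b) | a))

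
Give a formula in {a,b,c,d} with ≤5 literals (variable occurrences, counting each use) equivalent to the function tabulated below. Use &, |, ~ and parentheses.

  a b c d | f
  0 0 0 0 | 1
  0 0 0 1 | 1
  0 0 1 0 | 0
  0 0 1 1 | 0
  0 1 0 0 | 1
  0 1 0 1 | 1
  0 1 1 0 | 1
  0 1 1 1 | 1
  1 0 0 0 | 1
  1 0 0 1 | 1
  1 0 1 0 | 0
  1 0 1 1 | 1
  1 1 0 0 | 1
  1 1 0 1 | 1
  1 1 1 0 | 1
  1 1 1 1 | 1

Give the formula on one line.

  ~c = 1100110011001100
  (d & a) = 0000000001010101
  (b | (d & a)) = 0000111101011111
  (~c | (b | (d & a))) = 1100111111011111

(~c | (b | (d & a)))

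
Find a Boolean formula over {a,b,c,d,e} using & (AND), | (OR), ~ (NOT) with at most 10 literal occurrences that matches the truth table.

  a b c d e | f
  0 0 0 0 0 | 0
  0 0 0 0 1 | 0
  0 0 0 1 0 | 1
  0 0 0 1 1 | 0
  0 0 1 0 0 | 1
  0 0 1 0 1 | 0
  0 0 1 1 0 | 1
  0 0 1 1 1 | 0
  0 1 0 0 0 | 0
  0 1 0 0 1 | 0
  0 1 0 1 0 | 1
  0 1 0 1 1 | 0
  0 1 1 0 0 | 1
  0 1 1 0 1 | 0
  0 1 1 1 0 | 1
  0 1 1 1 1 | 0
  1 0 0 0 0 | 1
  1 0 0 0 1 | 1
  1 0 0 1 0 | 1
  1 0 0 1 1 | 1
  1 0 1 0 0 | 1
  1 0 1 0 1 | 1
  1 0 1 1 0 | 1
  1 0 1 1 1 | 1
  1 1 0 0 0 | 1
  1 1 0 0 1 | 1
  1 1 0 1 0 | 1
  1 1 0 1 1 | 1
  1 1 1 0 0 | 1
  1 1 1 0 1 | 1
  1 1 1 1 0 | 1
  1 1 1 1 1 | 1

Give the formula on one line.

  (c | d) = 00111111001111110011111100111111
  ~d = 11001100110011001100110011001100
  (~d & a) = 00000000000000001100110011001100
  ((c | d) | (~d & a)) = 00111111001111111111111111111111
  ~e = 10101010101010101010101010101010
  (a | ~e) = 10101010101010101111111111111111
  (~d | (a | ~e)) = 11101110111011101111111111111111
  (((c | d) | (~d & a)) & (~d | (a | ~e))) = 00101110001011101111111111111111
  (~e | a) = 10101010101010101111111111111111
  ((((c | d) | (~d & a)) & (~d | (a | ~e))) & (~e | a)) = 00101010001010101111111111111111

((((c | d) | (~d & a)) & (~d | (a | ~e))) & (~e | a))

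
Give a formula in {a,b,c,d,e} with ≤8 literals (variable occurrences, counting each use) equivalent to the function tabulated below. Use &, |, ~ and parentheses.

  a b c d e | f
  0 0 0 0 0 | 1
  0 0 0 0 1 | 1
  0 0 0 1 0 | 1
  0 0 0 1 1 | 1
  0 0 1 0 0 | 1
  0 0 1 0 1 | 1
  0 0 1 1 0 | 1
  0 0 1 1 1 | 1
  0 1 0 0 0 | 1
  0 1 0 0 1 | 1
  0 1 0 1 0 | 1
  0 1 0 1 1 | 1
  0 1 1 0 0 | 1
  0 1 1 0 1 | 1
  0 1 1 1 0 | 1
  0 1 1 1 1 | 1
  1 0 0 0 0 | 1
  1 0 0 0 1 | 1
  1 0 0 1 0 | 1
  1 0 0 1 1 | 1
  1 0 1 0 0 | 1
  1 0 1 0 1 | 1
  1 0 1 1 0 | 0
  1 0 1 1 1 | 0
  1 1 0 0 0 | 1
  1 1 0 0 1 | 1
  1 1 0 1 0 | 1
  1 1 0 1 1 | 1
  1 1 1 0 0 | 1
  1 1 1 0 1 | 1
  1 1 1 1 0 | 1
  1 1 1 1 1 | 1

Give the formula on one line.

((~c | (~a | (b & a))) | ~d)

  ~c = 11110000111100001111000011110000
  ~a = 11111111111111110000000000000000
  (b & a) = 00000000000000000000000011111111
  (~a | (b & a)) = 11111111111111110000000011111111
  (~c | (~a | (b & a))) = 11111111111111111111000011111111
  ~d = 11001100110011001100110011001100
  ((~c | (~a | (b & a))) | ~d) = 11111111111111111111110011111111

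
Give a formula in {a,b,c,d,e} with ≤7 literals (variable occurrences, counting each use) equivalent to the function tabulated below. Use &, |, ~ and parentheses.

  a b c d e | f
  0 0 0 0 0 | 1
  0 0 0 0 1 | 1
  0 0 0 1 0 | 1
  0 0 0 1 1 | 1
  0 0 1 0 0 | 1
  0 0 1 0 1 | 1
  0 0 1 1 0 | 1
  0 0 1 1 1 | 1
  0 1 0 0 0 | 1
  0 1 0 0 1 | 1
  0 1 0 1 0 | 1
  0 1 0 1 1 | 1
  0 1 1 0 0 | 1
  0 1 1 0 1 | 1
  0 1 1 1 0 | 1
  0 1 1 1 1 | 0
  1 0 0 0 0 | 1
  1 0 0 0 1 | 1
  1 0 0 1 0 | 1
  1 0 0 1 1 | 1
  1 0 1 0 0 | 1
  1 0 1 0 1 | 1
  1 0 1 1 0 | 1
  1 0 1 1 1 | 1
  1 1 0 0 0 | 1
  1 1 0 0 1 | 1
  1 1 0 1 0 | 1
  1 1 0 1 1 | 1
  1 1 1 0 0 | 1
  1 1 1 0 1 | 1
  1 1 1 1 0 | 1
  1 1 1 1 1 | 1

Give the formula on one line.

  ~c = 11110000111100001111000011110000
  ~b = 11111111000000001111111100000000
  (~b | a) = 11111111000000001111111111111111
  (~c | (~b | a)) = 11111111111100001111111111111111
  ~e = 10101010101010101010101010101010
  ~d = 11001100110011001100110011001100
  (e & ~d) = 01000100010001000100010001000100
  (~e | (e & ~d)) = 11101110111011101110111011101110
  ((~c | (~b | a)) | (~e | (e & ~d))) = 11111111111111101111111111111111

((~c | (~b | a)) | (~e | (e & ~d)))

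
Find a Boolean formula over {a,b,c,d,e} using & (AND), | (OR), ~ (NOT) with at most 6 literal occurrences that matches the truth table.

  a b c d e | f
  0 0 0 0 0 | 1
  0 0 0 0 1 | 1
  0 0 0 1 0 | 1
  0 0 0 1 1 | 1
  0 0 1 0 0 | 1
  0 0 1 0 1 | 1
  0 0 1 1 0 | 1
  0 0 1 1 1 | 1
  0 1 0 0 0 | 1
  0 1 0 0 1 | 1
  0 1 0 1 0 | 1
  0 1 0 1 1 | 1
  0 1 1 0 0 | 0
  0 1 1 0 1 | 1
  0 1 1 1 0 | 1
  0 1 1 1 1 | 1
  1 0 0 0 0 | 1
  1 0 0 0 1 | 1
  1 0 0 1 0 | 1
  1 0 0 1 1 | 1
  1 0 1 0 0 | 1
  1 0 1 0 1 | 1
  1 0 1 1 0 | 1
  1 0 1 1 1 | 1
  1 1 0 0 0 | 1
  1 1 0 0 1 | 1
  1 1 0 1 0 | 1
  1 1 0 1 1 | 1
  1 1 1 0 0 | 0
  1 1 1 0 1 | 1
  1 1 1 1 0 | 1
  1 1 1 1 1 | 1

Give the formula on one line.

  (e | d) = 01110111011101110111011101110111
  ~d = 11001100110011001100110011001100
  ~b = 11111111000000001111111100000000
  (~d & ~b) = 11001100000000001100110000000000
  ~c = 11110000111100001111000011110000
  ((~d & ~b) | ~c) = 11111100111100001111110011110000
  ~e = 10101010101010101010101010101010
  (((~d & ~b) | ~c) & ~e) = 10101000101000001010100010100000
  ((e | d) | (((~d & ~b) | ~c) & ~e)) = 11111111111101111111111111110111

((e | d) | (((~d & ~b) | ~c) & ~e))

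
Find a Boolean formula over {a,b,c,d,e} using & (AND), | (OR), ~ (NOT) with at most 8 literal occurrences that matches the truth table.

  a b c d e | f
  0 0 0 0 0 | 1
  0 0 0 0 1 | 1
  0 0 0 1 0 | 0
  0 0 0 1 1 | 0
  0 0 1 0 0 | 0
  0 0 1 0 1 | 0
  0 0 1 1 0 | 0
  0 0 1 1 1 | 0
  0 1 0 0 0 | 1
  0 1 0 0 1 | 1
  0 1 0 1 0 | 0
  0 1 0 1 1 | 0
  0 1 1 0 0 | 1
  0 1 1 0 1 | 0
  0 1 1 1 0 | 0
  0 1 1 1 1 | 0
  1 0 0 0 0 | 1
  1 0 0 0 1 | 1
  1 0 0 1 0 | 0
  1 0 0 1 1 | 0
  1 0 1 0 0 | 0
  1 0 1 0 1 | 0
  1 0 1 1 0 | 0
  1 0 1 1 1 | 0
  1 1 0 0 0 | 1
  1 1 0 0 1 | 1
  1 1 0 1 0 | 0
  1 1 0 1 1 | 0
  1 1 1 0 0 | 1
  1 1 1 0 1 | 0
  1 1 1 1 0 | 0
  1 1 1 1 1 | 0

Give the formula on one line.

(((~d & (~c | (b & ~e))) & (e | b)) | (~c & ~d))

  ~d = 11001100110011001100110011001100
  ~c = 11110000111100001111000011110000
  ~e = 10101010101010101010101010101010
  (b & ~e) = 00000000101010100000000010101010
  (~c | (b & ~e)) = 11110000111110101111000011111010
  (~d & (~c | (b & ~e))) = 11000000110010001100000011001000
  (e | b) = 01010101111111110101010111111111
  ((~d & (~c | (b & ~e))) & (e | b)) = 01000000110010000100000011001000
  (~c & ~d) = 11000000110000001100000011000000
  (((~d & (~c | (b & ~e))) & (e | b)) | (~c & ~d)) = 11000000110010001100000011001000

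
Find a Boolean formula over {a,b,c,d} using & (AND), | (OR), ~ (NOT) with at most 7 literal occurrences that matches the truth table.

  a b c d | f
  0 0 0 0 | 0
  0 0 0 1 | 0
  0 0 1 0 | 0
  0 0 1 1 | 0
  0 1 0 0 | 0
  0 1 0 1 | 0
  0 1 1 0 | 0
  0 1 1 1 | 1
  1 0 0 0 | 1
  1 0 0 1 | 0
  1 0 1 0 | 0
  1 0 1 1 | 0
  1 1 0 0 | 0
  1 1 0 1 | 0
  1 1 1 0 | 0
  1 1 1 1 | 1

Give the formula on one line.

(((~b & (~d & ~c)) & a) | ((b & c) & d))

  ~b = 1111000011110000
  ~d = 1010101010101010
  ~c = 1100110011001100
  (~d & ~c) = 1000100010001000
  (~b & (~d & ~c)) = 1000000010000000
  ((~b & (~d & ~c)) & a) = 0000000010000000
  (b & c) = 0000001100000011
  ((b & c) & d) = 0000000100000001
  (((~b & (~d & ~c)) & a) | ((b & c) & d)) = 0000000110000001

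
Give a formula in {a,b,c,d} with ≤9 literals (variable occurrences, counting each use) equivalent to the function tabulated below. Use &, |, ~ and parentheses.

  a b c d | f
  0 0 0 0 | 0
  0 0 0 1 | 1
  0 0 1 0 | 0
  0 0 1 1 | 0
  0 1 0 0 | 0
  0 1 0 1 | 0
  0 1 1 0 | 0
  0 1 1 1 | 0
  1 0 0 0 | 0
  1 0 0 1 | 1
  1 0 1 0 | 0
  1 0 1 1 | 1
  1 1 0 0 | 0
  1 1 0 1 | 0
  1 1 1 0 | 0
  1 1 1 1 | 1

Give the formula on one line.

  ~a = 1111111100000000
  (~a | d) = 1111111101010101
  ((~a | d) & a) = 0000000001010101
  (((~a | d) & a) & c) = 0000000000010001
  ~b = 1111000011110000
  ~c = 1100110011001100
  (d & ~c) = 0100010001000100
  (~b & (d & ~c)) = 0100000001000000
  ((((~a | d) & a) & c) | (~b & (d & ~c))) = 0100000001010001

((((~a | d) & a) & c) | (~b & (d & ~c)))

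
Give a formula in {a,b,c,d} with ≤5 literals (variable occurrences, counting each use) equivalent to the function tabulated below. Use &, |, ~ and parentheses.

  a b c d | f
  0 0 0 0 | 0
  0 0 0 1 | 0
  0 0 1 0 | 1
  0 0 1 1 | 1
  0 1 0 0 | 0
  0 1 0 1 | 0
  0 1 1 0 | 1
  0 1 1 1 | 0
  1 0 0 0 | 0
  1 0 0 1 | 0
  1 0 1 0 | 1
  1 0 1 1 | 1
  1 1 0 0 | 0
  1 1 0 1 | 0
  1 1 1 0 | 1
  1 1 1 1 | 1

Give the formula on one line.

(c & (~d | (~b | a)))

  ~d = 1010101010101010
  ~b = 1111000011110000
  (~b | a) = 1111000011111111
  (~d | (~b | a)) = 1111101011111111
  (c & (~d | (~b | a))) = 0011001000110011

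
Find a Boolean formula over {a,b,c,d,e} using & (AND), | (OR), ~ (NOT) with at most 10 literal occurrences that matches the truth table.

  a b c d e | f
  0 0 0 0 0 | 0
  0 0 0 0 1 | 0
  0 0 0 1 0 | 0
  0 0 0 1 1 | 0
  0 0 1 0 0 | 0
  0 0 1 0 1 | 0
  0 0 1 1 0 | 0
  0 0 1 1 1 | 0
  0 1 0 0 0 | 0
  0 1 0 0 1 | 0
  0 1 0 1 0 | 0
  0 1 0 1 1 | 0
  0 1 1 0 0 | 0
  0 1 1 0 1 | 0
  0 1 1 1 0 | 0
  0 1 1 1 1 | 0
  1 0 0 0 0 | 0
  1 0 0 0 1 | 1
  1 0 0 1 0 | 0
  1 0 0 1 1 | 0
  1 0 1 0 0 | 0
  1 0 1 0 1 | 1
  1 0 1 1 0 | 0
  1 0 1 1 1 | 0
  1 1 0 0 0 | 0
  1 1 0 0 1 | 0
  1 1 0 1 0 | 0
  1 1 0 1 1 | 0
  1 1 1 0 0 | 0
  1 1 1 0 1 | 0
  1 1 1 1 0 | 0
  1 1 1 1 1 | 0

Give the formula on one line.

  ~a = 11111111111111110000000000000000
  (e | ~a) = 11111111111111110101010101010101
  (a & (e | ~a)) = 00000000000000000101010101010101
  ~b = 11111111000000001111111100000000
  ~c = 11110000111100001111000011110000
  (~b | ~c) = 11111111111100001111111111110000
  ((a & (e | ~a)) & (~b | ~c)) = 00000000000000000101010101010000
  ~d = 11001100110011001100110011001100
  (e & ~b) = 01010101000000000101010100000000
  (~d & (e & ~b)) = 01000100000000000100010000000000
  (((a & (e | ~a)) & (~b | ~c)) & (~d & (e & ~b))) = 00000000000000000100010000000000

(((a & (e | ~a)) & (~b | ~c)) & (~d & (e & ~b)))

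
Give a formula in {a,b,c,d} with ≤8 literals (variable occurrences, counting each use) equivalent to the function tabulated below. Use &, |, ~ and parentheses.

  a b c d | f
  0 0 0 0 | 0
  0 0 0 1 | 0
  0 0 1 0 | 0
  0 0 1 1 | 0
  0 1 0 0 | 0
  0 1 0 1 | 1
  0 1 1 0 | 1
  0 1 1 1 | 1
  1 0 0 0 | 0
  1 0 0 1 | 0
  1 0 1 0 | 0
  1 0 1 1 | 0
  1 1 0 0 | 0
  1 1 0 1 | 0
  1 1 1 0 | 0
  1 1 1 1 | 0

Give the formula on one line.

(((a | c) | d) & (b & ~a))

  (a | c) = 0011001111111111
  ((a | c) | d) = 0111011111111111
  ~a = 1111111100000000
  (b & ~a) = 0000111100000000
  (((a | c) | d) & (b & ~a)) = 0000011100000000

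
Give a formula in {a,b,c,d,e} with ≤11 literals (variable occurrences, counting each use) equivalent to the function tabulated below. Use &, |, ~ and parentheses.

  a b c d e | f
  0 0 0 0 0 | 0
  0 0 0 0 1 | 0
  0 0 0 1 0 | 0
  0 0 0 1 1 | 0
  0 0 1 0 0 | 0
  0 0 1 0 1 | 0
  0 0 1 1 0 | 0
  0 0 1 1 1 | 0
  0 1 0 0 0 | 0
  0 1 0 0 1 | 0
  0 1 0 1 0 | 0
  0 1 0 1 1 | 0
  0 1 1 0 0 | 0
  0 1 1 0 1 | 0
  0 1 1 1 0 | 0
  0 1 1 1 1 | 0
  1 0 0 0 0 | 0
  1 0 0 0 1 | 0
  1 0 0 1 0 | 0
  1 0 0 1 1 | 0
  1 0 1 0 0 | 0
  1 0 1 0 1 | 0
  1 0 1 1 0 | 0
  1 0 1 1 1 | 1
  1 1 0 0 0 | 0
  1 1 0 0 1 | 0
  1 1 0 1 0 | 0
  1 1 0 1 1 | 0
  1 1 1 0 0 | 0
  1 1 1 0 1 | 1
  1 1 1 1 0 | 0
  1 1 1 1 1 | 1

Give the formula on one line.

(((d | b) & (c & e)) & ((e | ~c) & (c & a)))

  (d | b) = 00110011111111110011001111111111
  (c & e) = 00000101000001010000010100000101
  ((d | b) & (c & e)) = 00000001000001010000000100000101
  ~c = 11110000111100001111000011110000
  (e | ~c) = 11110101111101011111010111110101
  (c & a) = 00000000000000000000111100001111
  ((e | ~c) & (c & a)) = 00000000000000000000010100000101
  (((d | b) & (c & e)) & ((e | ~c) & (c & a))) = 00000000000000000000000100000101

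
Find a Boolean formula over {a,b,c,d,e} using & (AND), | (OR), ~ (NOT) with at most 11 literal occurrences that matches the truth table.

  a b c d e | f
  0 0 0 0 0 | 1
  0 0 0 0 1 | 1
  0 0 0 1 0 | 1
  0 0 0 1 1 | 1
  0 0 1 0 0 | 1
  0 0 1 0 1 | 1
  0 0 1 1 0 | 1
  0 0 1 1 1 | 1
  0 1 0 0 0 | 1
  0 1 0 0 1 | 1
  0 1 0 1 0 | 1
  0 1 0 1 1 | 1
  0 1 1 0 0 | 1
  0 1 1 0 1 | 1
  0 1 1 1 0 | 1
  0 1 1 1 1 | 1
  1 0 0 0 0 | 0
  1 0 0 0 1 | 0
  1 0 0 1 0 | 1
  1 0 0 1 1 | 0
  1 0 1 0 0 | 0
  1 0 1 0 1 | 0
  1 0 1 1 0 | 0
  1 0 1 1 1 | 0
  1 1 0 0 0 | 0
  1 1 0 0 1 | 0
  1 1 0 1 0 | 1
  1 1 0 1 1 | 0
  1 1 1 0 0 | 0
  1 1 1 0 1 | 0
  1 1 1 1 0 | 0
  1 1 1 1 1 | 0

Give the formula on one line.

  ~a = 11111111111111110000000000000000
  ~c = 11110000111100001111000011110000
  ~d = 11001100110011001100110011001100
  (e & ~d) = 01000100010001000100010001000100
  ~e = 10101010101010101010101010101010
  ((e & ~d) | ~e) = 11101110111011101110111011101110
  (~c & ((e & ~d) | ~e)) = 11100000111000001110000011100000
  (d & ~e) = 00100010001000100010001000100010
  ((~c & ((e & ~d) | ~e)) | (d & ~e)) = 11100010111000101110001011100010
  (d & ((~c & ((e & ~d) | ~e)) | (d & ~e))) = 00100010001000100010001000100010
  ((d & ((~c & ((e & ~d) | ~e)) | (d & ~e))) & ~c) = 00100000001000000010000000100000
  (~a | ((d & ((~c & ((e & ~d) | ~e)) | (d & ~e))) & ~c)) = 11111111111111110010000000100000

(~a | ((d & ((~c & ((e & ~d) | ~e)) | (d & ~e))) & ~c))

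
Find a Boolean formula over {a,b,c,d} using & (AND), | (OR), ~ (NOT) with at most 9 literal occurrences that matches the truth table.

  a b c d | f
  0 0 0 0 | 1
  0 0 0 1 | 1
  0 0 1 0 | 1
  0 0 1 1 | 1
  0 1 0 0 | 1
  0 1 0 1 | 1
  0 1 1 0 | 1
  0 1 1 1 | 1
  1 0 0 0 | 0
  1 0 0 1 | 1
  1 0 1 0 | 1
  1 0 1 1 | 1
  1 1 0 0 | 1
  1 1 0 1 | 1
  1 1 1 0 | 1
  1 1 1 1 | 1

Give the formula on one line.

(((~a & (((a & c) | ~b) | ~d)) | d) | (c | (~a | b)))

  ~a = 1111111100000000
  (a & c) = 0000000000110011
  ~b = 1111000011110000
  ((a & c) | ~b) = 1111000011110011
  ~d = 1010101010101010
  (((a & c) | ~b) | ~d) = 1111101011111011
  (~a & (((a & c) | ~b) | ~d)) = 1111101000000000
  ((~a & (((a & c) | ~b) | ~d)) | d) = 1111111101010101
  (~a | b) = 1111111100001111
  (c | (~a | b)) = 1111111100111111
  (((~a & (((a & c) | ~b) | ~d)) | d) | (c | (~a | b))) = 1111111101111111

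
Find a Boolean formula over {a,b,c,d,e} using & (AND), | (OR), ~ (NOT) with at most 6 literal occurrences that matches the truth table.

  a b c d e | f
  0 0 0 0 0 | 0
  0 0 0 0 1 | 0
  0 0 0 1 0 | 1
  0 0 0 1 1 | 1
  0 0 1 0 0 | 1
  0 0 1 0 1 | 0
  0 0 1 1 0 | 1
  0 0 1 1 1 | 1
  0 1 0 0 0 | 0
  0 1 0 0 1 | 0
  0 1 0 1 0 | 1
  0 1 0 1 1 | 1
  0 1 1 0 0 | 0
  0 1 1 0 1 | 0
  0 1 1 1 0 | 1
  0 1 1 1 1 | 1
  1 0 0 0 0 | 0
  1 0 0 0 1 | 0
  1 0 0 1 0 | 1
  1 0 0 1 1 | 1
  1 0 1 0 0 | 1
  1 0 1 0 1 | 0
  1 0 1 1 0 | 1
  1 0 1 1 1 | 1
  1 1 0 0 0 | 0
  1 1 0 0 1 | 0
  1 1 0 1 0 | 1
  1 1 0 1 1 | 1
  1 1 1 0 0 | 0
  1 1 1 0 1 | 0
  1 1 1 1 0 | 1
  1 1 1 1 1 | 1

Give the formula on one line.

  ~e = 10101010101010101010101010101010
  ~b = 11111111000000001111111100000000
  ~d = 11001100110011001100110011001100
  (~d & c) = 00001100000011000000110000001100
  (~b & (~d & c)) = 00001100000000000000110000000000
  ((~b & (~d & c)) | d) = 00111111001100110011111100110011
  (~e & ((~b & (~d & c)) | d)) = 00101010001000100010101000100010
  ((~e & ((~b & (~d & c)) | d)) | d) = 00111011001100110011101100110011

((~e & ((~b & (~d & c)) | d)) | d)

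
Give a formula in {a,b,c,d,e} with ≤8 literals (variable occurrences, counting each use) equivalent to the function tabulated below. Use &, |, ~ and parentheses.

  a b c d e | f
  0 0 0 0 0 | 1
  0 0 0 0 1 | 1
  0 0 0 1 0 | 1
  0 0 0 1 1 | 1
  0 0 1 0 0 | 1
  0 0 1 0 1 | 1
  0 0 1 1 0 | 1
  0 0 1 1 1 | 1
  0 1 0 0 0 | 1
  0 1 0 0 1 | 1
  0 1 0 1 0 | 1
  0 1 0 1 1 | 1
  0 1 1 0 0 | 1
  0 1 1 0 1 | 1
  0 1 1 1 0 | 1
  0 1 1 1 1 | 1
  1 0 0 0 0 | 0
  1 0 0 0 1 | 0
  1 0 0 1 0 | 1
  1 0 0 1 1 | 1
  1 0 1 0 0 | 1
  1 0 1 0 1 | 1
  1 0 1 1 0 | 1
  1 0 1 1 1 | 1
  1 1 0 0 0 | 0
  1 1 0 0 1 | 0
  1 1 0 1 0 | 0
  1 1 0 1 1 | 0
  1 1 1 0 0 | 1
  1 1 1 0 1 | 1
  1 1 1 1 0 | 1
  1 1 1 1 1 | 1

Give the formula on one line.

  ~a = 11111111111111110000000000000000
  (c | ~a) = 11111111111111110000111100001111
  ~b = 11111111000000001111111100000000
  (d & ~b) = 00110011000000000011001100000000
  (e & ~a) = 01010101010101010000000000000000
  ((d & ~b) | (e & ~a)) = 01110111010101010011001100000000
  ((c | ~a) | ((d & ~b) | (e & ~a))) = 11111111111111110011111100001111

((c | ~a) | ((d & ~b) | (e & ~a)))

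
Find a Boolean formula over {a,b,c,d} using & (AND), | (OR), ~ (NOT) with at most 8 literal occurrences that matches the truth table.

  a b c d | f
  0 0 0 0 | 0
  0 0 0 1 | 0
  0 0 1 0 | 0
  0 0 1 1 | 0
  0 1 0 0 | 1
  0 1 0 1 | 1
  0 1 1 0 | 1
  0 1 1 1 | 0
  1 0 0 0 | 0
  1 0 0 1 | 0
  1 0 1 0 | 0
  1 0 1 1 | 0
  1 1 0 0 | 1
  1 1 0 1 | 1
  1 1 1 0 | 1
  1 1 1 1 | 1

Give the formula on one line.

  ~b = 1111000011110000
  (~b & a) = 0000000011110000
  ~c = 1100110011001100
  ((~b & a) | ~c) = 1100110011111100
  (((~b & a) | ~c) | a) = 1100110011111111
  ~d = 1010101010101010
  (~d | a) = 1010101011111111
  ((((~b & a) | ~c) | a) | (~d | a)) = 1110111011111111
  (b & ((((~b & a) | ~c) | a) | (~d | a))) = 0000111000001111

(b & ((((~b & a) | ~c) | a) | (~d | a)))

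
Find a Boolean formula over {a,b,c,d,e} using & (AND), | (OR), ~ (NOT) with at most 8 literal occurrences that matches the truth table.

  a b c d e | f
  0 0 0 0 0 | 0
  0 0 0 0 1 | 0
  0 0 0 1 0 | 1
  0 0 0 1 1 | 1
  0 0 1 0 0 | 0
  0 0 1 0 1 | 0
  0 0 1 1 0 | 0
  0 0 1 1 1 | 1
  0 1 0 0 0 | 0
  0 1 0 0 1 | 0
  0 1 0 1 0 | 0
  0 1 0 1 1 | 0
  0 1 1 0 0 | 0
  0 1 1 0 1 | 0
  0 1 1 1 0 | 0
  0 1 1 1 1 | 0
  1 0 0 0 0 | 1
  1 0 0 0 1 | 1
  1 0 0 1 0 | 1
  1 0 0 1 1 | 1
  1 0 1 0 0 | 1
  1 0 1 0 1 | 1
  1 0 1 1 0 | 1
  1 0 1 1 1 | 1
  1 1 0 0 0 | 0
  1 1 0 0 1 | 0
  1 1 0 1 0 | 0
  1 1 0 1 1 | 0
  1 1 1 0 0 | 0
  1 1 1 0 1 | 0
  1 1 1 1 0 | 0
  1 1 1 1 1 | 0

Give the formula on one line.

  ~c = 11110000111100001111000011110000
  (~c & d) = 00110000001100000011000000110000
  (e & d) = 00010001000100010001000100010001
  ((e & d) | a) = 00010001000100011111111111111111
  ((~c & d) | ((e & d) | a)) = 00110001001100011111111111111111
  ~b = 11111111000000001111111100000000
  (((~c & d) | ((e & d) | a)) & ~b) = 00110001000000001111111100000000

(((~c & d) | ((e & d) | a)) & ~b)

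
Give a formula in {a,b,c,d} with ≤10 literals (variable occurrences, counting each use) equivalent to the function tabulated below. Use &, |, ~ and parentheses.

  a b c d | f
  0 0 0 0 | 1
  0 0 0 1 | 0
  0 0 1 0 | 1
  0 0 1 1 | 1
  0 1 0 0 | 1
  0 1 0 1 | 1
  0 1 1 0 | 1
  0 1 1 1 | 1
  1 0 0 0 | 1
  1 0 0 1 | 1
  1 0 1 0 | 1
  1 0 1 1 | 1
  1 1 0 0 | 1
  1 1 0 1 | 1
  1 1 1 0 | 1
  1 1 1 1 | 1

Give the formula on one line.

  (d | b) = 0101111101011111
  ((d | b) & c) = 0001001100010011
  ~a = 1111111100000000
  ~c = 1100110011001100
  (~a | ~c) = 1111111111001100
  ~b = 1111000011110000
  ((~a | ~c) & ~b) = 1111000011000000
  (((d | b) & c) & ((~a | ~c) & ~b)) = 0001000000000000
  ~d = 1010101010101010
  ((((d | b) & c) & ((~a | ~c) & ~b)) | ~d) = 1011101010101010
  (a | b) = 0000111111111111
  (((((d | b) & c) & ((~a | ~c) & ~b)) | ~d) | (a | b)) = 1011111111111111

(((((d | b) & c) & ((~a | ~c) & ~b)) | ~d) | (a | b))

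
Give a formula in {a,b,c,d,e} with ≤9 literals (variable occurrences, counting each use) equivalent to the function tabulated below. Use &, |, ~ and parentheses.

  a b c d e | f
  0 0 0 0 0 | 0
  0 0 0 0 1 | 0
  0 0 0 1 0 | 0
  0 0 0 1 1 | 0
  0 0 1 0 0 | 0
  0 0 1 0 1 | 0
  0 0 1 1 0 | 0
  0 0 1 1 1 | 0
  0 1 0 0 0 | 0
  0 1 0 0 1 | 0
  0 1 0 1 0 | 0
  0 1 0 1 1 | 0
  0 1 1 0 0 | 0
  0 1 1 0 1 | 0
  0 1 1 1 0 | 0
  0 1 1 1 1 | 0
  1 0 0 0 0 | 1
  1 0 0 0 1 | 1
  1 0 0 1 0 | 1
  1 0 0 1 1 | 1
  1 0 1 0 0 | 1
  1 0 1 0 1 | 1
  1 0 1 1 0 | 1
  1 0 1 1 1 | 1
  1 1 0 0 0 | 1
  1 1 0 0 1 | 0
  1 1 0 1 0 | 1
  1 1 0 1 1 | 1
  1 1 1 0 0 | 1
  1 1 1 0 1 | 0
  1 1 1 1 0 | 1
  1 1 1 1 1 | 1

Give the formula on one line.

  (d | c) = 00111111001111110011111100111111
  (e | (d | c)) = 01111111011111110111111101111111
  ((e | (d | c)) & a) = 00000000000000000111111101111111
  ~b = 11111111000000001111111100000000
  (((e | (d | c)) & a) & ~b) = 00000000000000000111111100000000
  ~e = 10101010101010101010101010101010
  (~e | d) = 10111011101110111011101110111011
  ((~e | d) & a) = 00000000000000001011101110111011
  ((((e | (d | c)) & a) & ~b) | ((~e | d) & a)) = 00000000000000001111111110111011

((((e | (d | c)) & a) & ~b) | ((~e | d) & a))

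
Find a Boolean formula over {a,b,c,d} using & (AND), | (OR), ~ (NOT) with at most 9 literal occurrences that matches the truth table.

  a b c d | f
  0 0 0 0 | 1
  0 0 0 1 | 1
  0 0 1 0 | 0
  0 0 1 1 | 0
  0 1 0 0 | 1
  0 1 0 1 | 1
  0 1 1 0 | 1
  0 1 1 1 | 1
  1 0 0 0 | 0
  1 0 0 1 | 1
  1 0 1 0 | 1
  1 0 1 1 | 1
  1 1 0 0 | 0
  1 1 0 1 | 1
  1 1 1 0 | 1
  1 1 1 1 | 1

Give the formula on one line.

(((d | (~d & ~a)) | c) & (((~a & ~c) | (~b & a)) | b))

  ~d = 1010101010101010
  ~a = 1111111100000000
  (~d & ~a) = 1010101000000000
  (d | (~d & ~a)) = 1111111101010101
  ((d | (~d & ~a)) | c) = 1111111101110111
  ~c = 1100110011001100
  (~a & ~c) = 1100110000000000
  ~b = 1111000011110000
  (~b & a) = 0000000011110000
  ((~a & ~c) | (~b & a)) = 1100110011110000
  (((~a & ~c) | (~b & a)) | b) = 1100111111111111
  (((d | (~d & ~a)) | c) & (((~a & ~c) | (~b & a)) | b)) = 1100111101110111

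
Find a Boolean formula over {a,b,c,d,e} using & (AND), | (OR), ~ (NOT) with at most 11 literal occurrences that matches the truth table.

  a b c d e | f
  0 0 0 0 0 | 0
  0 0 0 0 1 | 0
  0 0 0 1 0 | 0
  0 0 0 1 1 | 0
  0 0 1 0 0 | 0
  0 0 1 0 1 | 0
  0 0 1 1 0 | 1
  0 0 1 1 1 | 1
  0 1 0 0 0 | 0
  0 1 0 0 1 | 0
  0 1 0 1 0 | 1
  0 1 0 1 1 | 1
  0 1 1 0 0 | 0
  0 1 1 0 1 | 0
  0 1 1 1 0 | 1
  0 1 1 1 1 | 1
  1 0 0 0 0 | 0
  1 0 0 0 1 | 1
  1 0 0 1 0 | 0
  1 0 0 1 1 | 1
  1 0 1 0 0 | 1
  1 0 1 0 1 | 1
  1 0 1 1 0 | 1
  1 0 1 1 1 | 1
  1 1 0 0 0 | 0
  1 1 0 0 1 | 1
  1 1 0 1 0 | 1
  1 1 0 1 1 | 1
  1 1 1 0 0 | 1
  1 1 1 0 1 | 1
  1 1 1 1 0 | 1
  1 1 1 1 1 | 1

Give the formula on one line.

  (c | e) = 01011111010111110101111101011111
  ((c | e) & a) = 00000000000000000101111101011111
  ~d = 11001100110011001100110011001100
  (~d & a) = 00000000000000001100110011001100
  (b | (~d & a)) = 00000000111111111100110011111111
  (~d | (b | (~d & a))) = 11001100111111111100110011111111
  (c | (~d | (b | (~d & a)))) = 11001111111111111100111111111111
  ((c | (~d | (b | (~d & a)))) & d) = 00000011001100110000001100110011
  (((c | e) & a) | ((c | (~d | (b | (~d & a)))) & d)) = 00000011001100110101111101111111

(((c | e) & a) | ((c | (~d | (b | (~d & a)))) & d))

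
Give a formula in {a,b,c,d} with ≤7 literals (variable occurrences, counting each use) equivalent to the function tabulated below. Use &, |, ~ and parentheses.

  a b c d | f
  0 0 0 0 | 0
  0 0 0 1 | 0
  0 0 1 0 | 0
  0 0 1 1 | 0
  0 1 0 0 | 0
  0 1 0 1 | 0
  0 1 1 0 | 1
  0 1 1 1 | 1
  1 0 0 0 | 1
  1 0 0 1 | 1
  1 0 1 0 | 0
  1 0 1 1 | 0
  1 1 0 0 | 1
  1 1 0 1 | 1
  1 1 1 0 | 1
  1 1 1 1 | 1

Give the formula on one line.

((b & c) | (a & ((b & ~d) | ~c)))

  (b & c) = 0000001100000011
  ~d = 1010101010101010
  (b & ~d) = 0000101000001010
  ~c = 1100110011001100
  ((b & ~d) | ~c) = 1100111011001110
  (a & ((b & ~d) | ~c)) = 0000000011001110
  ((b & c) | (a & ((b & ~d) | ~c))) = 0000001111001111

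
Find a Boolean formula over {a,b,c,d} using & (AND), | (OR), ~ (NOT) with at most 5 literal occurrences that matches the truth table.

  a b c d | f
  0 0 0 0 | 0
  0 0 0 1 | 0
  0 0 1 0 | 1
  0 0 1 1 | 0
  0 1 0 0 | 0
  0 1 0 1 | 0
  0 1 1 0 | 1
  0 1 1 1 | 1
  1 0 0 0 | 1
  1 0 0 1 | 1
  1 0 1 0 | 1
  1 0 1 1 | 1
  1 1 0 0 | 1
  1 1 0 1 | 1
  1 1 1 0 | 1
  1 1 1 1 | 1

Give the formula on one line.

  ~d = 1010101010101010
  (~d & c) = 0010001000100010
  (c & b) = 0000001100000011
  (a | (c & b)) = 0000001111111111
  ((~d & c) | (a | (c & b))) = 0010001111111111

((~d & c) | (a | (c & b)))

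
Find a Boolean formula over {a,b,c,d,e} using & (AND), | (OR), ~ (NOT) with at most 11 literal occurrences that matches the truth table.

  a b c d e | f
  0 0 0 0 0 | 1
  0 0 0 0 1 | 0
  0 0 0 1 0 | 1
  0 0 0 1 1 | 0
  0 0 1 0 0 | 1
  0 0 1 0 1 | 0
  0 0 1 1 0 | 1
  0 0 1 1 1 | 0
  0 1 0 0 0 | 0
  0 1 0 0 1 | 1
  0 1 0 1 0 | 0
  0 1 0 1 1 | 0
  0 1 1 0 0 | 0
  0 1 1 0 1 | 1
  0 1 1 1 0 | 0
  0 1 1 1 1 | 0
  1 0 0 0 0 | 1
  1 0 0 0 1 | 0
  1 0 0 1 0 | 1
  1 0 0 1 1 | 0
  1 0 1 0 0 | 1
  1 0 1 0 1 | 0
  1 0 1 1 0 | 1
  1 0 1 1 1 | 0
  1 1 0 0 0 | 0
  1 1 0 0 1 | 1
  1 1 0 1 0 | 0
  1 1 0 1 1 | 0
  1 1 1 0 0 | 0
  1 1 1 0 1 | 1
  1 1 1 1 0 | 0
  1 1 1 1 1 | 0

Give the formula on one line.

((b | ~e) & (((e & ~d) | ((e | ~a) & ~b)) | (a & ~b)))

  ~e = 10101010101010101010101010101010
  (b | ~e) = 10101010111111111010101011111111
  ~d = 11001100110011001100110011001100
  (e & ~d) = 01000100010001000100010001000100
  ~a = 11111111111111110000000000000000
  (e | ~a) = 11111111111111110101010101010101
  ~b = 11111111000000001111111100000000
  ((e | ~a) & ~b) = 11111111000000000101010100000000
  ((e & ~d) | ((e | ~a) & ~b)) = 11111111010001000101010101000100
  (a & ~b) = 00000000000000001111111100000000
  (((e & ~d) | ((e | ~a) & ~b)) | (a & ~b)) = 11111111010001001111111101000100
  ((b | ~e) & (((e & ~d) | ((e | ~a) & ~b)) | (a & ~b))) = 10101010010001001010101001000100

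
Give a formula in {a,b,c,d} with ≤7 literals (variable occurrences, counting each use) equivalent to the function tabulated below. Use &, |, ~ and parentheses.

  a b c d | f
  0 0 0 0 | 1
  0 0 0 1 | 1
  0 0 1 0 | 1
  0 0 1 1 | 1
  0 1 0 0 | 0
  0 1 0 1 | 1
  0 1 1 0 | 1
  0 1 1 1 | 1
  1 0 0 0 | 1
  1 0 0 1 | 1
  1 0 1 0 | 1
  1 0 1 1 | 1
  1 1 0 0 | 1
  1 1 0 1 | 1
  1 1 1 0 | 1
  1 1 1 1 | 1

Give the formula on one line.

  ~b = 1111000011110000
  (a | ~b) = 1111000011111111
  (d | (a | ~b)) = 1111010111111111
  ~a = 1111111100000000
  (b | ~a) = 1111111100001111
  ((b | ~a) & c) = 0011001100000011
  ((d | (a | ~b)) | ((b | ~a) & c)) = 1111011111111111

((d | (a | ~b)) | ((b | ~a) & c))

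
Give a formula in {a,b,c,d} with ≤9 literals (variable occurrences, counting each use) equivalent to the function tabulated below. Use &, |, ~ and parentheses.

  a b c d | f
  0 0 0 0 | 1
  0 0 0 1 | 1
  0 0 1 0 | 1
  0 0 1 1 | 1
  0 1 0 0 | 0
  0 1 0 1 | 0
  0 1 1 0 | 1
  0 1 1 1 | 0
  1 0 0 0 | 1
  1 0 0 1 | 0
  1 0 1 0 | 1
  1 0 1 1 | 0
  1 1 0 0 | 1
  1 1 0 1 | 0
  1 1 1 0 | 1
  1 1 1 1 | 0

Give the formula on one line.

  ~d = 1010101010101010
  ~b = 1111000011110000
  (a | d) = 0101010111111111
  ~a = 1111111100000000
  ((a | d) & ~a) = 0101010100000000
  (~b & ((a | d) & ~a)) = 0101000000000000
  (~d | (~b & ((a | d) & ~a))) = 1111101010101010
  (~b | c) = 1111001111110011
  (d | a) = 0101010111111111
  ((~b | c) | (d | a)) = 1111011111111111
  ((~d | (~b & ((a | d) & ~a))) & ((~b | c) | (d | a))) = 1111001010101010

((~d | (~b & ((a | d) & ~a))) & ((~b | c) | (d | a)))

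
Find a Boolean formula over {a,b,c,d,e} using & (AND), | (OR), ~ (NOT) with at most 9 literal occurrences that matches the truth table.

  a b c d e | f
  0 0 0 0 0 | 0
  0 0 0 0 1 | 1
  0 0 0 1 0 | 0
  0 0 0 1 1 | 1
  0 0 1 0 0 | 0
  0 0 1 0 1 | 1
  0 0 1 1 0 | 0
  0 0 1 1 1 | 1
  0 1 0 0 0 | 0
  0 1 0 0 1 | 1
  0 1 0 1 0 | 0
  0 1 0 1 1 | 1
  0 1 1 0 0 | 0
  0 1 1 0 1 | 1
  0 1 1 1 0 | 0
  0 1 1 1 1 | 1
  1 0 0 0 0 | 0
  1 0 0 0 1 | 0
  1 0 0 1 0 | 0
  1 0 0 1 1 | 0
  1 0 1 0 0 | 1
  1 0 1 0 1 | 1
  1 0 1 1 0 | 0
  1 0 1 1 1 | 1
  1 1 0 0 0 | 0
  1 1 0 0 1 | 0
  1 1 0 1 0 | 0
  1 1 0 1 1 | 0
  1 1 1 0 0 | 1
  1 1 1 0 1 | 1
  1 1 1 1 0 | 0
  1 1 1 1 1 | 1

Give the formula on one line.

((((e | ~d) & a) | e) & (~a | c))

  ~d = 11001100110011001100110011001100
  (e | ~d) = 11011101110111011101110111011101
  ((e | ~d) & a) = 00000000000000001101110111011101
  (((e | ~d) & a) | e) = 01010101010101011101110111011101
  ~a = 11111111111111110000000000000000
  (~a | c) = 11111111111111110000111100001111
  ((((e | ~d) & a) | e) & (~a | c)) = 01010101010101010000110100001101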